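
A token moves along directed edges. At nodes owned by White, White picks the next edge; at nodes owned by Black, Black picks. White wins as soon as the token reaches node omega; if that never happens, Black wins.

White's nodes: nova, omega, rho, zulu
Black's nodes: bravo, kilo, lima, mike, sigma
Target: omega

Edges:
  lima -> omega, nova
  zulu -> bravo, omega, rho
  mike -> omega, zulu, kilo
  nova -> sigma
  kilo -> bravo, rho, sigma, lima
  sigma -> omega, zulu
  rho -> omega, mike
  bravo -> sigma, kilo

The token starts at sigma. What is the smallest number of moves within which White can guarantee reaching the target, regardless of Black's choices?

2

A0 = {omega}
A1: add {rho, zulu} — rho (White) has rho→omega; zulu (White) has zulu→omega.
A2: add {sigma} — sigma (Black): all of {omega, zulu} already in.
sigma enters the attractor at level 2, so White can force the target in 2 moves from there.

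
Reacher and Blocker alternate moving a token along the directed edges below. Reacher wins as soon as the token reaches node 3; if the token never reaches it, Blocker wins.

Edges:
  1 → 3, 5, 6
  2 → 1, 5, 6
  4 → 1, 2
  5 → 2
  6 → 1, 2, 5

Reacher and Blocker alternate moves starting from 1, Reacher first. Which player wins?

Track states (vertex, player-to-move).
A0 = {(3,Reacher), (3,Blocker)}
A1: add {(1,Reacher)}.
(1,Reacher) ∈ A1 ⇒ Reacher forces the target.

Reacher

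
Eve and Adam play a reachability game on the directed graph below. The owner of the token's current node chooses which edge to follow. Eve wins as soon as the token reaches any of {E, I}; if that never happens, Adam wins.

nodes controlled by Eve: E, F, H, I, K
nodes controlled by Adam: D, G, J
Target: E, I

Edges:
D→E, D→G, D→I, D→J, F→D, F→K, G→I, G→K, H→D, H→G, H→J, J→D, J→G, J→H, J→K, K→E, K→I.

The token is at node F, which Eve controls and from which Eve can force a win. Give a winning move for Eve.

A0 = {E, I}
A1: add {K} — K (Eve) has K→E.
A2: add {F, G} — F (Eve) has F→K; G (Adam): all of {I, K} already in.
A3: add {H} — H (Eve) has H→G.
A4 = A3; e.g. D (Adam) can still go to J. Fixed point.
From F, successor K is in the attractor (rank 1); the other successor D is not.

K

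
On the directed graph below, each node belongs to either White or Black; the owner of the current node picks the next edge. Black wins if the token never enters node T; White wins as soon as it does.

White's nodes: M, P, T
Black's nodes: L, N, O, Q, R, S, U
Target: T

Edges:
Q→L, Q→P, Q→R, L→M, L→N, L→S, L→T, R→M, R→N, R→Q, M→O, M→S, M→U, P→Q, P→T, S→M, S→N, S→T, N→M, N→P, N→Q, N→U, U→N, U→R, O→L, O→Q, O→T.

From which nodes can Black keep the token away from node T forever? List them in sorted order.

L, M, N, O, Q, R, S, U

A0 = {T}
A1: add {P} — P (White) has P→T.
A2 = A1; e.g. L (Black) can still go to M. Fixed point.
White's attractor = {P, T}; Black avoids the target exactly from the complement.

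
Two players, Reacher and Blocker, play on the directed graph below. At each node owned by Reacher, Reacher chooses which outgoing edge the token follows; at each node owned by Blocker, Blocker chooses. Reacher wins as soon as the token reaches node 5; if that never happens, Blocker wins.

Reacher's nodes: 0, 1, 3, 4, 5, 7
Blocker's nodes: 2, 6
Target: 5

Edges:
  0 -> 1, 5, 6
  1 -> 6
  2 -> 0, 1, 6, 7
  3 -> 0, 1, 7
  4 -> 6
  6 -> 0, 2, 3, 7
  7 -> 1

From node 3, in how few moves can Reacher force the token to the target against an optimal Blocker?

A0 = {5}
A1: add {0} — 0 (Reacher) has 0→5.
A2: add {3} — 3 (Reacher) has 3→0.
A3 = A2; e.g. 1 (Reacher) has no edge into A2. Fixed point.
3 enters the attractor at level 2, so Reacher can force the target in 2 moves from there.

2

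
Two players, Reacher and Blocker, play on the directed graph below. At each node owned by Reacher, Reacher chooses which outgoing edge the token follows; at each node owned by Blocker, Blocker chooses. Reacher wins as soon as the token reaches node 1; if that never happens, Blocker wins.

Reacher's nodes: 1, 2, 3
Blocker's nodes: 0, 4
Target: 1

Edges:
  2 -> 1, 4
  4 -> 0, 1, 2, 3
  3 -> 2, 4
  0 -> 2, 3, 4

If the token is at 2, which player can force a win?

Reacher

A0 = {1}
A1: add {2} — 2 (Reacher) has 2→1.
2 ∈ A1, so Reacher can force the target.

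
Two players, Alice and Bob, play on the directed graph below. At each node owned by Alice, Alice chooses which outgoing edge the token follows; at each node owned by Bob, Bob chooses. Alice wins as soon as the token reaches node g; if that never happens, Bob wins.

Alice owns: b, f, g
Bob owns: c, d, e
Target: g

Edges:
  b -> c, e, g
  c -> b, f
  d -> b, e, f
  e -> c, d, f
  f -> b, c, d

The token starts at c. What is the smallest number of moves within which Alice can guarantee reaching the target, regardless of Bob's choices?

3

A0 = {g}
A1: add {b} — b (Alice) has b→g.
A2: add {f} — f (Alice) has f→b.
A3: add {c} — c (Bob): all of {b, f} already in.
A4 = A3; e.g. d (Bob) can still go to e. Fixed point.
c enters the attractor at level 3, so Alice can force the target in 3 moves from there.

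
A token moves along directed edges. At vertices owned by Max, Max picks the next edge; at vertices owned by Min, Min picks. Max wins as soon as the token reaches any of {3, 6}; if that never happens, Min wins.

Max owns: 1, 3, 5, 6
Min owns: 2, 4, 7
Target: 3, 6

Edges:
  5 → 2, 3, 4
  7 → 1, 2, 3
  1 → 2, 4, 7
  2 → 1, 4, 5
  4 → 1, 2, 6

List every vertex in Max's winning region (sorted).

A0 = {3, 6}
A1: add {5} — 5 (Max) has 5→3.
A2 = A1; e.g. 1 (Max) has no edge into A1. Fixed point.
Max's winning region = {3, 5, 6}.

3, 5, 6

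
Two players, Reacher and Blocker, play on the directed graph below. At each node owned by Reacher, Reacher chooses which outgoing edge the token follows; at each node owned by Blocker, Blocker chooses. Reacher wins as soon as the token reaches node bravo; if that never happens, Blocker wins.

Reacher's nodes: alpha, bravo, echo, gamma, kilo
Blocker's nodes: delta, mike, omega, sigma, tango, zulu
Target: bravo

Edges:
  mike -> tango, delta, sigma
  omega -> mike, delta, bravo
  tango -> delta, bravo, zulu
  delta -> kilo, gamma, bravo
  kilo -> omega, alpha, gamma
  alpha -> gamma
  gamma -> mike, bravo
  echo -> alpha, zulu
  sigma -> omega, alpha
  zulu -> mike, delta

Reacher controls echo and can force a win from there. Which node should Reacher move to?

A0 = {bravo}
A1: add {gamma} — gamma (Reacher) has gamma→bravo.
A2: add {alpha, kilo} — kilo (Reacher) has kilo→gamma; alpha (Reacher) has alpha→gamma.
A3: add {delta, echo} — delta (Blocker): all of {kilo, gamma, bravo} already in; echo (Reacher) has echo→alpha.
A4 = A3; e.g. mike (Blocker) can still go to tango. Fixed point.
From echo, successor alpha is in the attractor (rank 2); the other successor zulu is not.

alpha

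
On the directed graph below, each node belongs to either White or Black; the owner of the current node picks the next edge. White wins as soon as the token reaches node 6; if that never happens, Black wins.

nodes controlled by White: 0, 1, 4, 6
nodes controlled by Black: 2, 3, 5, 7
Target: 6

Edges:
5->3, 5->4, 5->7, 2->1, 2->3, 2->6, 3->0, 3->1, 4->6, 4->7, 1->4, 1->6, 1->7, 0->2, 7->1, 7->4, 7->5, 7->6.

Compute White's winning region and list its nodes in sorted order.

1, 4, 6

A0 = {6}
A1: add {1, 4} — 1 (White) has 1→6; 4 (White) has 4→6.
A2 = A1; e.g. 0 (White) has no edge into A1. Fixed point.
White's winning region = {1, 4, 6}.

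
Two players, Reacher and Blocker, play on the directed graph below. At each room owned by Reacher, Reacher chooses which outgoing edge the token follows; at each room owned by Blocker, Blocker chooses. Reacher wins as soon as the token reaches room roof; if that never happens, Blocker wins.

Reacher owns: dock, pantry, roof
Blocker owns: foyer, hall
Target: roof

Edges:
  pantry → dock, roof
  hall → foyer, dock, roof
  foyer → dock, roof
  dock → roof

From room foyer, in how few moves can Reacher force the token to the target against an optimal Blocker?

A0 = {roof}
A1: add {dock, pantry} — pantry (Reacher) has pantry→roof; dock (Reacher) has dock→roof.
A2: add {foyer} — foyer (Blocker): all of {dock, roof} already in.
foyer enters the attractor at level 2, so Reacher can force the target in 2 moves from there.

2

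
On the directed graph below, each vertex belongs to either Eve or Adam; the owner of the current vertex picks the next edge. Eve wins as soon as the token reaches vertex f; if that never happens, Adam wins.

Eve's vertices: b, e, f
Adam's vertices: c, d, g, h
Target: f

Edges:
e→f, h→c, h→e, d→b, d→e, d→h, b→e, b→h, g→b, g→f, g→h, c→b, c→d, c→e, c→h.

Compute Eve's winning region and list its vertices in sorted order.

b, e, f

A0 = {f}
A1: add {e} — e (Eve) has e→f.
A2: add {b} — b (Eve) has b→e.
A3 = A2; e.g. c (Adam) can still go to d. Fixed point.
Eve's winning region = {b, e, f}.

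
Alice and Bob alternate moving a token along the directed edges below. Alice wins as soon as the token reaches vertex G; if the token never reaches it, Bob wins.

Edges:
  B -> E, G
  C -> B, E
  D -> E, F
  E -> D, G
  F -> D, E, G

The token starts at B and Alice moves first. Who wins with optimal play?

Track states (vertex, player-to-move).
A0 = {(G,Alice), (G,Bob)}
A1: add {(B,Alice), (E,Alice), (F,Alice)}.
(B,Alice) ∈ A1 ⇒ Alice forces the target.

Alice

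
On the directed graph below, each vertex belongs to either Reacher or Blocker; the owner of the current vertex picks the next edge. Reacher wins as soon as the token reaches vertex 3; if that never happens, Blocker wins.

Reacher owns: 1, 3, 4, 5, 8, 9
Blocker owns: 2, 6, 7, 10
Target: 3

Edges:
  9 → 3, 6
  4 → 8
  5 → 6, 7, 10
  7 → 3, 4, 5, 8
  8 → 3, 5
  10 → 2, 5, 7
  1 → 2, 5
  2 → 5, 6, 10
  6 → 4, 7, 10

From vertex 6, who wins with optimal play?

Blocker

A0 = {3}
A1: add {8, 9} — 8 (Reacher) has 8→3; 9 (Reacher) has 9→3.
A2: add {4} — 4 (Reacher) has 4→8.
A3 = A2; e.g. 1 (Reacher) has no edge into A2. Fixed point.
6 never enters the attractor, so Blocker can avoid the target forever.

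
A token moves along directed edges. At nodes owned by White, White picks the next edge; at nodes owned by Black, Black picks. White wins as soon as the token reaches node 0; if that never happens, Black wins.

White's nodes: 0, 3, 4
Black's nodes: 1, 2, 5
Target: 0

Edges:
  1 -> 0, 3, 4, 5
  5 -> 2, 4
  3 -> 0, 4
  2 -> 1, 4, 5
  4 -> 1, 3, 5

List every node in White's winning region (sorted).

0, 3, 4

A0 = {0}
A1: add {3} — 3 (White) has 3→0.
A2: add {4} — 4 (White) has 4→3.
A3 = A2; e.g. 1 (Black) can still go to 5. Fixed point.
White's winning region = {0, 3, 4}.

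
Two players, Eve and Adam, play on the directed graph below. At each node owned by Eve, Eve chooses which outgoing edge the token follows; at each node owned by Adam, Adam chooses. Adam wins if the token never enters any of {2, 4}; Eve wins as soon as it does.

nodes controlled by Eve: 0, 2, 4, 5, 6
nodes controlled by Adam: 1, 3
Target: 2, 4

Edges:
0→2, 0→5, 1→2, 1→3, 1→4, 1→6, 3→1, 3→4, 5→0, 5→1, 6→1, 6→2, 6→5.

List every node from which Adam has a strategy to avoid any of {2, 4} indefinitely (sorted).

A0 = {2, 4}
A1: add {0, 6} — 0 (Eve) has 0→2; 6 (Eve) has 6→2.
A2: add {5} — 5 (Eve) has 5→0.
A3 = A2; e.g. 1 (Adam) can still go to 3. Fixed point.
Eve's attractor = {0, 2, 4, 5, 6}; Adam avoids the target exactly from the complement.

1, 3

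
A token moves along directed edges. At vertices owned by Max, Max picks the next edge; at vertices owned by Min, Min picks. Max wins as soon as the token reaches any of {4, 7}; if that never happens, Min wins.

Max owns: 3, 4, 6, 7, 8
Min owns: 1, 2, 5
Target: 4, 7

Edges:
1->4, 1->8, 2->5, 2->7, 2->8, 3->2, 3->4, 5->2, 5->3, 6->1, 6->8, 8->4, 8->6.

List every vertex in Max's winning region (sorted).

A0 = {4, 7}
A1: add {3, 8} — 3 (Max) has 3→4; 8 (Max) has 8→4.
A2: add {1, 6} — 1 (Min): all of {4, 8} already in; 6 (Max) has 6→8.
A3 = A2; e.g. 2 (Min) can still go to 5. Fixed point.
Max's winning region = {1, 3, 4, 6, 7, 8}.

1, 3, 4, 6, 7, 8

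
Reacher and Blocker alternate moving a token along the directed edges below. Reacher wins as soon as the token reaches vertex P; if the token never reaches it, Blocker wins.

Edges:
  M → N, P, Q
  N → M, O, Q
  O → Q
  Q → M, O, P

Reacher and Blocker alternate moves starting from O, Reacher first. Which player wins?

Track states (vertex, player-to-move).
A0 = {(P,Reacher), (P,Blocker)}
A1: add {(M,Reacher), (Q,Reacher)}.
A2: add {(O,Blocker)}.
A3: add {(N,Reacher)}.
A4: add {(M,Blocker)}.
A5 = A4; e.g. (N,Blocker) stays out. (O,Reacher) never enters ⇒ Blocker avoids the target.

Blocker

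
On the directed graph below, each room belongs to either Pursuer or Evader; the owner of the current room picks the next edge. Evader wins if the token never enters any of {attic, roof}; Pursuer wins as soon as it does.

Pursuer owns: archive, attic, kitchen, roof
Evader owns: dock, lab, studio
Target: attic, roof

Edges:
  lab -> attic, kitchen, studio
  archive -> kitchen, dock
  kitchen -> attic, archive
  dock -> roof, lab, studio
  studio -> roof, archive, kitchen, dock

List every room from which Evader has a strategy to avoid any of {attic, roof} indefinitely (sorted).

A0 = {attic, roof}
A1: add {kitchen} — kitchen (Pursuer) has kitchen→attic.
A2: add {archive} — archive (Pursuer) has archive→kitchen.
A3 = A2; e.g. lab (Evader) can still go to studio. Fixed point.
Pursuer's attractor = {archive, attic, kitchen, roof}; Evader avoids the target exactly from the complement.

dock, lab, studio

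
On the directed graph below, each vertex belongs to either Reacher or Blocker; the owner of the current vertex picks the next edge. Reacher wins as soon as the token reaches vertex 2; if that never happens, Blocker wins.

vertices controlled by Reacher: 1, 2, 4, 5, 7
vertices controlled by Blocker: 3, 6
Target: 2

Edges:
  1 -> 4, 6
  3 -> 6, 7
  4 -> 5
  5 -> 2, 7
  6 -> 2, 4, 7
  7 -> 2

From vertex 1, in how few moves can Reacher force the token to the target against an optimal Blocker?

3

A0 = {2}
A1: add {5, 7} — 5 (Reacher) has 5→2; 7 (Reacher) has 7→2.
A2: add {4} — 4 (Reacher) has 4→5.
A3: add {1, 6} — 1 (Reacher) has 1→4; 6 (Blocker): all of {2, 4, 7} already in.
1 enters the attractor at level 3, so Reacher can force the target in 3 moves from there.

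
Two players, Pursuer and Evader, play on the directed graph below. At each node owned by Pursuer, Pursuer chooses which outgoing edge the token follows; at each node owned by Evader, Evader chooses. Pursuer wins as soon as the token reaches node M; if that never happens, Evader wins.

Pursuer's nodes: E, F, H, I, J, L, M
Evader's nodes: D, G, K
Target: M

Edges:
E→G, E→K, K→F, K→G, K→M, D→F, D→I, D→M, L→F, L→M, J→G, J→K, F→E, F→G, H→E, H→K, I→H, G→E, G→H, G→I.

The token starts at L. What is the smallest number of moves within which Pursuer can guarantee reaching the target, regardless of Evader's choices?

A0 = {M}
A1: add {L} — L (Pursuer) has L→M.
A2 = A1; e.g. D (Evader) can still go to F. Fixed point.
L enters the attractor at level 1, so Pursuer can force the target in 1 move from there.

1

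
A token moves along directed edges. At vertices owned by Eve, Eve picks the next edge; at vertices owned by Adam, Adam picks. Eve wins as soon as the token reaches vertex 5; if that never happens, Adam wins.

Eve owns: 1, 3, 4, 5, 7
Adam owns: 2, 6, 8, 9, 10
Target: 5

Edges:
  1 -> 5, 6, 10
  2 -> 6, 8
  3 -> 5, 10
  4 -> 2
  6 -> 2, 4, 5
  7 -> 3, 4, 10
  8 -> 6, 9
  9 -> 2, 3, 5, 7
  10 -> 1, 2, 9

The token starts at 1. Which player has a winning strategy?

A0 = {5}
A1: add {1, 3} — 1 (Eve) has 1→5; 3 (Eve) has 3→5.
1 ∈ A1, so Eve can force the target.

Eve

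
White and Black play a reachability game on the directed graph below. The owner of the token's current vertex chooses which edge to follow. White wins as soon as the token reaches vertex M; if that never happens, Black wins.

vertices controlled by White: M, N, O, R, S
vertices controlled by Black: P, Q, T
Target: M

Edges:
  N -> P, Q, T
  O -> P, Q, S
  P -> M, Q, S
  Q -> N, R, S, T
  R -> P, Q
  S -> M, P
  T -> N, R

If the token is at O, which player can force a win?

A0 = {M}
A1: add {S} — S (White) has S→M.
A2: add {O} — O (White) has O→S.
A3 = A2; e.g. N (White) has no edge into A2. Fixed point.
O ∈ A2, so White can force the target.

White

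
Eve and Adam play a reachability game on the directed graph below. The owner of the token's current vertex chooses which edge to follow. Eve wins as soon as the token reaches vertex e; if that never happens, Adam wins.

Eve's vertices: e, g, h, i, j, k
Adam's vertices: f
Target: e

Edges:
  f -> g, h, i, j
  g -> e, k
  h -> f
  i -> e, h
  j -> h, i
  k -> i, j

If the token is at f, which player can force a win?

Adam

A0 = {e}
A1: add {g, i} — g (Eve) has g→e; i (Eve) has i→e.
A2: add {j, k} — j (Eve) has j→i; k (Eve) has k→i.
A3 = A2; e.g. f (Adam) can still go to h. Fixed point.
f never enters the attractor, so Adam can avoid the target forever.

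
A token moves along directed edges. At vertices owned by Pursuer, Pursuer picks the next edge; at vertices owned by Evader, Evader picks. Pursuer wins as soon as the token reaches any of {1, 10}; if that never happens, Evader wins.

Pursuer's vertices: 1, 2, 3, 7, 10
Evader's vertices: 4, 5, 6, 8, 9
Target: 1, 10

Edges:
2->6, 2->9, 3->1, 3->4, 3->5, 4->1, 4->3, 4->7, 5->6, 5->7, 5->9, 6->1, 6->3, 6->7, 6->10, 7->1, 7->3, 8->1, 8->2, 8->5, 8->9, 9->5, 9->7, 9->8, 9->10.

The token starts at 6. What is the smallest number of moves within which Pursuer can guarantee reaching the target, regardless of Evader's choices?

A0 = {1, 10}
A1: add {3, 7} — 3 (Pursuer) has 3→1; 7 (Pursuer) has 7→1.
A2: add {4, 6} — 4 (Evader): all of {1, 3, 7} already in; 6 (Evader): all of {1, 3, 7, 10} already in.
6 enters the attractor at level 2, so Pursuer can force the target in 2 moves from there.

2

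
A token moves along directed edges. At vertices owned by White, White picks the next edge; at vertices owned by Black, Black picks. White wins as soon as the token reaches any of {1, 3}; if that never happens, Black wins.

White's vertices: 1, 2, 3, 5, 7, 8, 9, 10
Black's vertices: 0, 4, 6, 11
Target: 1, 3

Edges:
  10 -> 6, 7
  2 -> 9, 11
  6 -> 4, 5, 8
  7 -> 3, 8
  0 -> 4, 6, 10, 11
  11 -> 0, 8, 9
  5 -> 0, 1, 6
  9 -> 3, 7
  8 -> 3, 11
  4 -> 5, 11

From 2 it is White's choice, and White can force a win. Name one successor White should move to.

9

A0 = {1, 3}
A1: add {5, 7, 8, 9} — 5 (White) has 5→1; 7 (White) has 7→3; 8 (White) has 8→3; 9 (White) has 9→3.
A2: add {2, 10} — 2 (White) has 2→9; 10 (White) has 10→7.
A3 = A2; e.g. 0 (Black) can still go to 4. Fixed point.
From 2, successor 9 is in the attractor (rank 1); the other successor 11 is not.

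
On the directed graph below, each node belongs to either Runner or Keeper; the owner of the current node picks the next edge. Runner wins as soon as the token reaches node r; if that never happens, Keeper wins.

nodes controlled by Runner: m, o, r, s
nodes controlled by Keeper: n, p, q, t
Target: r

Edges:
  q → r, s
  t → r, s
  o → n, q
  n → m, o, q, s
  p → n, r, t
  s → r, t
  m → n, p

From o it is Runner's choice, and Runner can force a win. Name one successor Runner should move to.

q

A0 = {r}
A1: add {s} — s (Runner) has s→r.
A2: add {q, t} — q (Keeper): all of {r, s} already in; t (Keeper): all of {r, s} already in.
A3: add {o} — o (Runner) has o→q.
A4 = A3; e.g. m (Runner) has no edge into A3. Fixed point.
From o, successor q is in the attractor (rank 2); the other successor n is not.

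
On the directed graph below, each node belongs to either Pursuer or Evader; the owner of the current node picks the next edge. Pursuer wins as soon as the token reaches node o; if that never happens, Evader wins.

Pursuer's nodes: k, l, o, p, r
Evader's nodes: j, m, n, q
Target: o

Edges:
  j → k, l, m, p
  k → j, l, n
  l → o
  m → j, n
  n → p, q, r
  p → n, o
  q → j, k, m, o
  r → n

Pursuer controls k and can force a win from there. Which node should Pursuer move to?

A0 = {o}
A1: add {l, p} — l (Pursuer) has l→o; p (Pursuer) has p→o.
A2: add {k} — k (Pursuer) has k→l.
A3 = A2; e.g. j (Evader) can still go to m. Fixed point.
From k, successor l is in the attractor (rank 1); the other successors j, n are not.

l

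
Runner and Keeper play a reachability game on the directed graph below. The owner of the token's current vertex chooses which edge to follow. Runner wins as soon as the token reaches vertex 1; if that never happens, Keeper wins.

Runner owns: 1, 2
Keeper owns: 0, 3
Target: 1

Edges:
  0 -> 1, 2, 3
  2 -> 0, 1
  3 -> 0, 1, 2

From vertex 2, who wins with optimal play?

A0 = {1}
A1: add {2} — 2 (Runner) has 2→1.
A2 = A1; e.g. 0 (Keeper) can still go to 3. Fixed point.
2 ∈ A1, so Runner can force the target.

Runner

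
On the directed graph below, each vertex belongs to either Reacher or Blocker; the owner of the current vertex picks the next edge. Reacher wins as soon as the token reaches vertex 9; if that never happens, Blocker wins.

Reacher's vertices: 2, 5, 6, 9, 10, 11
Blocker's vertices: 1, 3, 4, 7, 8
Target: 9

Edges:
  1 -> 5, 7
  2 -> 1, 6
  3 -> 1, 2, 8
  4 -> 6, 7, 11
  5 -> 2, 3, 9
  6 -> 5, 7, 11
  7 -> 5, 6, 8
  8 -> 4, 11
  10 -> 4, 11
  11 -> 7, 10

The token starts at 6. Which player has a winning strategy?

Reacher

A0 = {9}
A1: add {5} — 5 (Reacher) has 5→9.
A2: add {6} — 6 (Reacher) has 6→5.
6 ∈ A2, so Reacher can force the target.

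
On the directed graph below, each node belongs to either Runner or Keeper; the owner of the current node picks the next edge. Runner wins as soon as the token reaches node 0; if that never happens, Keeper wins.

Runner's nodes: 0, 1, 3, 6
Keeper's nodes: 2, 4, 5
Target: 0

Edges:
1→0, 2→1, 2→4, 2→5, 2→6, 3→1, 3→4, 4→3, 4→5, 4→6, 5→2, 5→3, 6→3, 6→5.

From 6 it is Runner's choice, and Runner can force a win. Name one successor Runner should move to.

3

A0 = {0}
A1: add {1} — 1 (Runner) has 1→0.
A2: add {3} — 3 (Runner) has 3→1.
A3: add {6} — 6 (Runner) has 6→3.
A4 = A3; e.g. 2 (Keeper) can still go to 4. Fixed point.
From 6, successor 3 is in the attractor (rank 2); the other successor 5 is not.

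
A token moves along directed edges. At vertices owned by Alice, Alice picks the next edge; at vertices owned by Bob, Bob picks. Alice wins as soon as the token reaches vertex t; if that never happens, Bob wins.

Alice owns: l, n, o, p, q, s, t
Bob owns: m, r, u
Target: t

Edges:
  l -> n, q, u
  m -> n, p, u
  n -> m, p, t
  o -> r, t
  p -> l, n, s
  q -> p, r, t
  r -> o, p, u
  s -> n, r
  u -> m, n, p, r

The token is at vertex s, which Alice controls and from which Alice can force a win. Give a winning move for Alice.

A0 = {t}
A1: add {n, o, q} — n (Alice) has n→t; o (Alice) has o→t; q (Alice) has q→t.
A2: add {l, p, s} — l (Alice) has l→n; p (Alice) has p→n; s (Alice) has s→n.
A3 = A2; e.g. m (Bob) can still go to u. Fixed point.
From s, successor n is in the attractor (rank 1); the other successor r is not.

n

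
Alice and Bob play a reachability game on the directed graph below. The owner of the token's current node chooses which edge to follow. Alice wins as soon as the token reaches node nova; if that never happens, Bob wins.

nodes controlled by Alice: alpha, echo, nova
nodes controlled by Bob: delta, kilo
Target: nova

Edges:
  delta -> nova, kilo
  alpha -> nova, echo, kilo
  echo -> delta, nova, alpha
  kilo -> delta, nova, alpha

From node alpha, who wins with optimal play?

Alice

A0 = {nova}
A1: add {alpha, echo} — alpha (Alice) has alpha→nova; echo (Alice) has echo→nova.
A2 = A1; e.g. delta (Bob) can still go to kilo. Fixed point.
alpha ∈ A1, so Alice can force the target.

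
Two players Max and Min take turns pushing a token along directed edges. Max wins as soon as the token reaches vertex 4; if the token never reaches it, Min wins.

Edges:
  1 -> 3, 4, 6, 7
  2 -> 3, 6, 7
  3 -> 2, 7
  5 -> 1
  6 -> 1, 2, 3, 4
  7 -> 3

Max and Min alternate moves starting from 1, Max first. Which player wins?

Track states (vertex, player-to-move).
A0 = {(4,Max), (4,Min)}
A1: add {(1,Max), (6,Max)}.
(1,Max) ∈ A1 ⇒ Max forces the target.

Max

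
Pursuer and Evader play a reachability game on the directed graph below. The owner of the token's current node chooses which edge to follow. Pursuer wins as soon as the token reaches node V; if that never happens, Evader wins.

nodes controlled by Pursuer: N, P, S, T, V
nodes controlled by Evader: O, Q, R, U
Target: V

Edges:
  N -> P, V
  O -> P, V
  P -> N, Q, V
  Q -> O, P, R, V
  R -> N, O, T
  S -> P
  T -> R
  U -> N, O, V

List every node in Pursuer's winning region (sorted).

N, O, P, S, U, V

A0 = {V}
A1: add {N, P} — N (Pursuer) has N→V; P (Pursuer) has P→V.
A2: add {O, S} — O (Evader): all of {P, V} already in; S (Pursuer) has S→P.
A3: add {U} — U (Evader): all of {N, O, V} already in.
A4 = A3; e.g. Q (Evader) can still go to R. Fixed point.
Pursuer's winning region = {N, O, P, S, U, V}.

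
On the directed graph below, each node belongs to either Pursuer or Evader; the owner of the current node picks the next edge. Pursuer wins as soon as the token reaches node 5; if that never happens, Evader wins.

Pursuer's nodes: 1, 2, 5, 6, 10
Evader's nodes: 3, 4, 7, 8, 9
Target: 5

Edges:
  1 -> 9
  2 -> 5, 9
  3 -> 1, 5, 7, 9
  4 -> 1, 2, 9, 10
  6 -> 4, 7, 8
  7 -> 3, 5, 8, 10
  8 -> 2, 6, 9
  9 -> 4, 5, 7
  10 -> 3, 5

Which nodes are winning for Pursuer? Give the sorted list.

2, 5, 10

A0 = {5}
A1: add {2, 10} — 2 (Pursuer) has 2→5; 10 (Pursuer) has 10→5.
A2 = A1; e.g. 1 (Pursuer) has no edge into A1. Fixed point.
Pursuer's winning region = {2, 5, 10}.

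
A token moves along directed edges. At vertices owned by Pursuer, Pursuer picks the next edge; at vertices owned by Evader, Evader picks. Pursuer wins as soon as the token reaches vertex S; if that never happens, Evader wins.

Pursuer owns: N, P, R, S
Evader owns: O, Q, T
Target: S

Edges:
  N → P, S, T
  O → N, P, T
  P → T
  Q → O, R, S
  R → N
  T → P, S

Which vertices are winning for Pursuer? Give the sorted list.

A0 = {S}
A1: add {N} — N (Pursuer) has N→S.
A2: add {R} — R (Pursuer) has R→N.
A3 = A2; e.g. O (Evader) can still go to P. Fixed point.
Pursuer's winning region = {N, R, S}.

N, R, S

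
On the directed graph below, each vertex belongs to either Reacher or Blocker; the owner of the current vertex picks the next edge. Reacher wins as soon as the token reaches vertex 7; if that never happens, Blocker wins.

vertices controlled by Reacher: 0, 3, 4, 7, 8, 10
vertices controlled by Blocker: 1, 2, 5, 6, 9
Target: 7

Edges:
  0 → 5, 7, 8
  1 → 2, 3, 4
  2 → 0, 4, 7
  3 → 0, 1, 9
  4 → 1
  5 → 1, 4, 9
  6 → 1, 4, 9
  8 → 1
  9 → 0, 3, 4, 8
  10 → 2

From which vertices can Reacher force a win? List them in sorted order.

0, 3, 7

A0 = {7}
A1: add {0} — 0 (Reacher) has 0→7.
A2: add {3} — 3 (Reacher) has 3→0.
A3 = A2; e.g. 1 (Blocker) can still go to 2. Fixed point.
Reacher's winning region = {0, 3, 7}.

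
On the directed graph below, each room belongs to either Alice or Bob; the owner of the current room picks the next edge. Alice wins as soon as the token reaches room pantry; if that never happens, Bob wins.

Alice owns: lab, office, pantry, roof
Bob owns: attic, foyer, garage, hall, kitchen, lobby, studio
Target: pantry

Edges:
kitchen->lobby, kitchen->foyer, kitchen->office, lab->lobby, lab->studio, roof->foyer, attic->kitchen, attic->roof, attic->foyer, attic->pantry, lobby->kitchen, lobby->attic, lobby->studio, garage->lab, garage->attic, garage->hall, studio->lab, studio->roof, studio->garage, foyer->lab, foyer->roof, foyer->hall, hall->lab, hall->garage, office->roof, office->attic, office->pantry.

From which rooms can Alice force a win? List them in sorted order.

A0 = {pantry}
A1: add {office} — office (Alice) has office→pantry.
A2 = A1; e.g. kitchen (Bob) can still go to lobby. Fixed point.
Alice's winning region = {office, pantry}.

office, pantry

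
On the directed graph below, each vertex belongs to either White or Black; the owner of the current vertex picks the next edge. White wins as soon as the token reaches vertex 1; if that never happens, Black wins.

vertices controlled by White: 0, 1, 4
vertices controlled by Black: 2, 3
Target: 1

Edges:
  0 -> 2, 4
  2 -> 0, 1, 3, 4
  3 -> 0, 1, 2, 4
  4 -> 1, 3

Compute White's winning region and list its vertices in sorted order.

A0 = {1}
A1: add {4} — 4 (White) has 4→1.
A2: add {0} — 0 (White) has 0→4.
A3 = A2; e.g. 2 (Black) can still go to 3. Fixed point.
White's winning region = {0, 1, 4}.

0, 1, 4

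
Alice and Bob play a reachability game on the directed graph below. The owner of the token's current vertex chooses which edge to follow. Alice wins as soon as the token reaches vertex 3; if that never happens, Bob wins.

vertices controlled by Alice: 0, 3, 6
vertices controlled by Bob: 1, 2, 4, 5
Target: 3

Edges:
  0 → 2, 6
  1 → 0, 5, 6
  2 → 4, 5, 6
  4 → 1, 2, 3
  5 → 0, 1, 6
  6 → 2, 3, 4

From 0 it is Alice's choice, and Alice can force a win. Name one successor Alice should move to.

A0 = {3}
A1: add {6} — 6 (Alice) has 6→3.
A2: add {0} — 0 (Alice) has 0→6.
A3 = A2; e.g. 1 (Bob) can still go to 5. Fixed point.
From 0, successor 6 is in the attractor (rank 1); the other successor 2 is not.

6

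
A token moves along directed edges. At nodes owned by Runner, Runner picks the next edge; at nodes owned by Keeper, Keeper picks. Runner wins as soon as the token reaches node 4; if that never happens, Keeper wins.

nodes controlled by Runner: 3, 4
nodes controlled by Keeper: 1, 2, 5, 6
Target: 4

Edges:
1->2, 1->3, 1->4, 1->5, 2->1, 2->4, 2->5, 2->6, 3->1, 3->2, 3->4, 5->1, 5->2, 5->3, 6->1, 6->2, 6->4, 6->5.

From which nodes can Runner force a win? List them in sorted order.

3, 4

A0 = {4}
A1: add {3} — 3 (Runner) has 3→4.
A2 = A1; e.g. 1 (Keeper) can still go to 2. Fixed point.
Runner's winning region = {3, 4}.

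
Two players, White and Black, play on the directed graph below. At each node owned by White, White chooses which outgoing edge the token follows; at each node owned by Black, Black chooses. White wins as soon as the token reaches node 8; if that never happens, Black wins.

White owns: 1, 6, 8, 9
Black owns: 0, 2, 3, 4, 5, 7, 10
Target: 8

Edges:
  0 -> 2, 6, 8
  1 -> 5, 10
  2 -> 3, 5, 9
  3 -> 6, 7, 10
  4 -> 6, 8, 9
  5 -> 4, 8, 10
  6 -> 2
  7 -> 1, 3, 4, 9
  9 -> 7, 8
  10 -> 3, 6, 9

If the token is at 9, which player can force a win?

White

A0 = {8}
A1: add {9} — 9 (White) has 9→8.
A2 = A1; e.g. 0 (Black) can still go to 2. Fixed point.
9 ∈ A1, so White can force the target.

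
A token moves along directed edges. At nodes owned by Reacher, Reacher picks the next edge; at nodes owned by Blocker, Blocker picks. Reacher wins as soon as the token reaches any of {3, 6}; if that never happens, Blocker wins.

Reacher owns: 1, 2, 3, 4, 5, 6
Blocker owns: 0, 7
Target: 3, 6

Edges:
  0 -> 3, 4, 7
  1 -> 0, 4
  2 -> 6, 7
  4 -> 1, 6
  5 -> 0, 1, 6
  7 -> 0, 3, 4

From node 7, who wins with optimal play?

Blocker

A0 = {3, 6}
A1: add {2, 4, 5} — 2 (Reacher) has 2→6; 4 (Reacher) has 4→6; 5 (Reacher) has 5→6.
A2: add {1} — 1 (Reacher) has 1→4.
A3 = A2; e.g. 0 (Blocker) can still go to 7. Fixed point.
7 never enters the attractor, so Blocker can avoid the target forever.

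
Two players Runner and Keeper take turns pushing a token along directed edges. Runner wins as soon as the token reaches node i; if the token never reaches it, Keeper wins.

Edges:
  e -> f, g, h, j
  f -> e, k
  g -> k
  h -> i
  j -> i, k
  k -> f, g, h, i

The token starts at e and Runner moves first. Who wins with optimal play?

Runner

Track states (vertex, player-to-move).
A0 = {(i,Runner), (i,Keeper)}
A1: add {(h,Runner), (h,Keeper), (j,Runner), (k,Runner)}.
A2: add {(e,Runner), (g,Keeper), (j,Keeper)}.
(e,Runner) ∈ A2 ⇒ Runner forces the target.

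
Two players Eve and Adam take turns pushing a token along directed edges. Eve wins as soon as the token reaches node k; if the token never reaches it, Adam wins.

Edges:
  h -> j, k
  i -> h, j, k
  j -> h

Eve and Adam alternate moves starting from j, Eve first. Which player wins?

Adam

Track states (vertex, player-to-move).
A0 = {(k,Eve), (k,Adam)}
A1: add {(h,Eve), (i,Eve)}.
A2: add {(j,Adam)}.
A3 = A2; e.g. (h,Adam) stays out. (j,Eve) never enters ⇒ Adam avoids the target.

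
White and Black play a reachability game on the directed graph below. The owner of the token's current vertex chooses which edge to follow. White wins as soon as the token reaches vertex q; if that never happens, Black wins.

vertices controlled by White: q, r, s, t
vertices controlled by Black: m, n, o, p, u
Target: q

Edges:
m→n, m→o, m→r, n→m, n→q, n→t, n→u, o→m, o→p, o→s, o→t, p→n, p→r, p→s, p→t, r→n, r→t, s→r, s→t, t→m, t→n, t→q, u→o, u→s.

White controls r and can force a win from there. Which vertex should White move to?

t

A0 = {q}
A1: add {t} — t (White) has t→q.
A2: add {r, s} — r (White) has r→t; s (White) has s→t.
A3 = A2; e.g. m (Black) can still go to n. Fixed point.
From r, successor t is in the attractor (rank 1); the other successor n is not.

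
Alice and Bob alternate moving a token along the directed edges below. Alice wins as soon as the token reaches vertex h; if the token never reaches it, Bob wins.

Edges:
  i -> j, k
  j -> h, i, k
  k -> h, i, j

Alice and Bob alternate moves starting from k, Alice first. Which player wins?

Track states (vertex, player-to-move).
A0 = {(h,Alice), (h,Bob)}
A1: add {(j,Alice), (k,Alice)}.
(k,Alice) ∈ A1 ⇒ Alice forces the target.

Alice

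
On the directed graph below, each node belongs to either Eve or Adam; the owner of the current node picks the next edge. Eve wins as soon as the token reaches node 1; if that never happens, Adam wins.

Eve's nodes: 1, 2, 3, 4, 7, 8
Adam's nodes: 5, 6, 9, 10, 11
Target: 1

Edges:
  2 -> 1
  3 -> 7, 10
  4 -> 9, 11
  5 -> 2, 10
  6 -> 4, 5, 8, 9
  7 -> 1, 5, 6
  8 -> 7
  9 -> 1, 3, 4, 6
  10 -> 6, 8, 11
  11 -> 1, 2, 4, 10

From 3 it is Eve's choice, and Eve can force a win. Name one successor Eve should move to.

A0 = {1}
A1: add {2, 7} — 2 (Eve) has 2→1; 7 (Eve) has 7→1.
A2: add {3, 8} — 3 (Eve) has 3→7; 8 (Eve) has 8→7.
A3 = A2; e.g. 4 (Eve) has no edge into A2. Fixed point.
From 3, successor 7 is in the attractor (rank 1); the other successor 10 is not.

7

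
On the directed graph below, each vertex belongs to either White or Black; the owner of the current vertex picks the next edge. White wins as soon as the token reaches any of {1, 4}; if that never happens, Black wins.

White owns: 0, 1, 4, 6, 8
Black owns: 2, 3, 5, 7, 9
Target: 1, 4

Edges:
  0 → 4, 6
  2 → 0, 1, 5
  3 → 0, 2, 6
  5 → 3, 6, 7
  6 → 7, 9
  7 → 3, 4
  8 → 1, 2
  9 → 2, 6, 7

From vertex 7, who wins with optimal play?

A0 = {1, 4}
A1: add {0, 8} — 0 (White) has 0→4; 8 (White) has 8→1.
A2 = A1; e.g. 2 (Black) can still go to 5. Fixed point.
7 never enters the attractor, so Black can avoid the target forever.

Black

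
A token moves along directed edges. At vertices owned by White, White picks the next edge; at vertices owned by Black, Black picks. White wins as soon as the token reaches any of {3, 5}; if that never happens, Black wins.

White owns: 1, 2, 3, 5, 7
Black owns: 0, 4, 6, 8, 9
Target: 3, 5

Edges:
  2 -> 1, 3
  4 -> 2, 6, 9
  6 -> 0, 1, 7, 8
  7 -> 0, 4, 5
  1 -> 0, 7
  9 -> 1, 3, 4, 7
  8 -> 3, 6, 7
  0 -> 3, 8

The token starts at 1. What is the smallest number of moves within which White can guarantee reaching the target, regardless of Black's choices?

2

A0 = {3, 5}
A1: add {2, 7} — 2 (White) has 2→3; 7 (White) has 7→5.
A2: add {1} — 1 (White) has 1→7.
A3 = A2; e.g. 0 (Black) can still go to 8. Fixed point.
1 enters the attractor at level 2, so White can force the target in 2 moves from there.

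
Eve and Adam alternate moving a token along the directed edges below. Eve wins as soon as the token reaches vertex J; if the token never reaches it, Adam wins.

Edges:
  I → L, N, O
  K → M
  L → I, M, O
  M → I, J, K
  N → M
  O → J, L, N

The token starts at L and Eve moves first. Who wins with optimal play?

Adam

Track states (vertex, player-to-move).
A0 = {(J,Eve), (J,Adam)}
A1: add {(M,Eve), (O,Eve)}.
A2: add {(K,Adam), (N,Adam)}.
A3: add {(I,Eve)}.
A4: add {(L,Adam)}.
A5 = A4; e.g. (I,Adam) stays out. (L,Eve) never enters ⇒ Adam avoids the target.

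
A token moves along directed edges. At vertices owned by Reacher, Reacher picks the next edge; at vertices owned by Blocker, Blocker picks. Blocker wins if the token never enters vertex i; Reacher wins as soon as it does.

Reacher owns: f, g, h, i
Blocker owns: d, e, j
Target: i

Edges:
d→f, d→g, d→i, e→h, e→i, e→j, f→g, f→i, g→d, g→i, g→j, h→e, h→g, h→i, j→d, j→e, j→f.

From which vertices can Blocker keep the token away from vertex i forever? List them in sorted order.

A0 = {i}
A1: add {f, g, h} — f (Reacher) has f→i; g (Reacher) has g→i; h (Reacher) has h→i.
A2: add {d} — d (Blocker): all of {f, g, i} already in.
A3 = A2; e.g. e (Blocker) can still go to j. Fixed point.
Reacher's attractor = {d, f, g, h, i}; Blocker avoids the target exactly from the complement.

e, j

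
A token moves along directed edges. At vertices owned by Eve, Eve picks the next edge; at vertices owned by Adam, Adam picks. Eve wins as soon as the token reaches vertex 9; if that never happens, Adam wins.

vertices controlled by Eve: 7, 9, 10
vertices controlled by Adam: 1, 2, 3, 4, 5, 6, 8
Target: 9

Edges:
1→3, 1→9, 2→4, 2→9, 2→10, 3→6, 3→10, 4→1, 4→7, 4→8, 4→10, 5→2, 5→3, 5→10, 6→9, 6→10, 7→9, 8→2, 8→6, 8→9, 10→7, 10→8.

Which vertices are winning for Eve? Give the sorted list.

1, 3, 6, 7, 9, 10

A0 = {9}
A1: add {7} — 7 (Eve) has 7→9.
A2: add {10} — 10 (Eve) has 10→7.
A3: add {6} — 6 (Adam): all of {9, 10} already in.
A4: add {3} — 3 (Adam): all of {6, 10} already in.
A5: add {1} — 1 (Adam): all of {3, 9} already in.
A6 = A5; e.g. 2 (Adam) can still go to 4. Fixed point.
Eve's winning region = {1, 3, 6, 7, 9, 10}.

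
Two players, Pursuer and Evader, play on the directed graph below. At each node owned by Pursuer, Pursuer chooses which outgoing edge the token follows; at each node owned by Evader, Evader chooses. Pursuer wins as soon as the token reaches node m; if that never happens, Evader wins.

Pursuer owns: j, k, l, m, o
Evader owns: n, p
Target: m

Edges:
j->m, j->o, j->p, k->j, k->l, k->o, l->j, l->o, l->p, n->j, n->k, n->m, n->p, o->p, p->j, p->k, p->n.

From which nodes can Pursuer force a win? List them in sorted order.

j, k, l, m

A0 = {m}
A1: add {j} — j (Pursuer) has j→m.
A2: add {k, l} — k (Pursuer) has k→j; l (Pursuer) has l→j.
A3 = A2; e.g. n (Evader) can still go to p. Fixed point.
Pursuer's winning region = {j, k, l, m}.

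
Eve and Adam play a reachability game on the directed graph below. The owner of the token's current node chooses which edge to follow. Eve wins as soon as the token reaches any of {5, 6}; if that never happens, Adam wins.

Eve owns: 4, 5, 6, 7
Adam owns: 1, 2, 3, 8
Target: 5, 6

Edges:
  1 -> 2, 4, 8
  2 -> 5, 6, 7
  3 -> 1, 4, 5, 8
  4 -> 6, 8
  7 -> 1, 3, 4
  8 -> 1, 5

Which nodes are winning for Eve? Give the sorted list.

2, 4, 5, 6, 7

A0 = {5, 6}
A1: add {4} — 4 (Eve) has 4→6.
A2: add {7} — 7 (Eve) has 7→4.
A3: add {2} — 2 (Adam): all of {5, 6, 7} already in.
A4 = A3; e.g. 1 (Adam) can still go to 8. Fixed point.
Eve's winning region = {2, 4, 5, 6, 7}.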